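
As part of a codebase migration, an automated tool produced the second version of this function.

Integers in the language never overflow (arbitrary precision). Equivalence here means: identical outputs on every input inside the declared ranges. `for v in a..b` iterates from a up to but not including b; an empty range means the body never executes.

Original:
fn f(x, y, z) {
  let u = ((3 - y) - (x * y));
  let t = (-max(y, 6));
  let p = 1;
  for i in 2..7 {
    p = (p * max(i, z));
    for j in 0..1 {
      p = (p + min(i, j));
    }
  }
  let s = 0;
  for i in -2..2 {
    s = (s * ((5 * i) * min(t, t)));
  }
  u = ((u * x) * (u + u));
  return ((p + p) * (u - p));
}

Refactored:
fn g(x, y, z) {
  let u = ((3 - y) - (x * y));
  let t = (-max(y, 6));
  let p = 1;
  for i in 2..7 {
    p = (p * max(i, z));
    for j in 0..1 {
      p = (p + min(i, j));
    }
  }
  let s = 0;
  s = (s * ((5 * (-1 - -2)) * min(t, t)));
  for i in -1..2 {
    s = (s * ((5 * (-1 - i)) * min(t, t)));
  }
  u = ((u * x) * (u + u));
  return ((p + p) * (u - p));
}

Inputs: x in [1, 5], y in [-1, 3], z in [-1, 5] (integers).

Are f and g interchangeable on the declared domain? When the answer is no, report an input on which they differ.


Reading the diff, among the changes: loop structure differs, plus arithmetic usage differs, plus statement counts differ, plus min/max/abs usage differs, plus constant usage differs.
One worked example (x=5, y=2, z=3) — f: u := -9 | t := -6 | p := 1 | iter i=2: | p := 3 | iter j=0: | p := 3 | iter i=3: | p := 9 | iter j=0: | p := 9 | iter i=4: | p := 36 | iter j=0: | p := 36 | iter i=5: | p := 180 | iter j=0: | p := 180 | iter i=6: | p := 1080 | iter j=0: | p := 1080 | s := 0 | iter i=-2: | s := 0 | iter i=-1: | s := 0 | iter i=0: | s := 0 | iter i=1: | s := 0 | u := 810 | result -583200; g: u := -9 | t := -6 | p := 1 | iter i=2: | p := 3 | iter j=0: | p := 3 | iter i=3: | p := 9 | iter j=0: | p := 9 | iter i=4: | p := 36 | iter j=0: | p := 36 | iter i=5: | p := 180 | iter j=0: | p := 180 | iter i=6: | p := 1080 | iter j=0: | p := 1080 | s := 0 | s := 0 | iter i=-1: | s := 0 | iter i=0: | s := 0 | iter i=1: | s := 0 | u := 810 | result -583200; agreement on -583200.
Sweeping the whole domain (175 inputs) finds no disagreement.
verdict: equivalent


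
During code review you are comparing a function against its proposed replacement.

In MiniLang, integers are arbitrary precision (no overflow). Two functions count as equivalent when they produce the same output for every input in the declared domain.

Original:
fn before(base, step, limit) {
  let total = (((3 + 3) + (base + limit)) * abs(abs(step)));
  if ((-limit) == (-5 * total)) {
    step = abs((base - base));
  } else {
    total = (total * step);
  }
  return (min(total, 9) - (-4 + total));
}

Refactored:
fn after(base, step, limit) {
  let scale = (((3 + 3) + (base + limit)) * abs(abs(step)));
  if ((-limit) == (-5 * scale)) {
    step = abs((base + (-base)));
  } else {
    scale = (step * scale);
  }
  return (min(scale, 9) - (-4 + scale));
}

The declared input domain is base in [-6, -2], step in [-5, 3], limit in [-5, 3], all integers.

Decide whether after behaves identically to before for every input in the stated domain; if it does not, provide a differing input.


Comparing the listings, the differences include: local variable names differ, arithmetic usage differs.
One worked example (base=-2, step=0, limit=-4) — before: total = 0; ((-limit) == (-5 * total)) -> false; total = 0; return 4; after: scale = 0; ((-limit) == (-5 * scale)) -> false; scale = 0; return 4; agreement on 4.
Sweeping the whole domain (405 inputs) finds no disagreement.
verdict: equivalent


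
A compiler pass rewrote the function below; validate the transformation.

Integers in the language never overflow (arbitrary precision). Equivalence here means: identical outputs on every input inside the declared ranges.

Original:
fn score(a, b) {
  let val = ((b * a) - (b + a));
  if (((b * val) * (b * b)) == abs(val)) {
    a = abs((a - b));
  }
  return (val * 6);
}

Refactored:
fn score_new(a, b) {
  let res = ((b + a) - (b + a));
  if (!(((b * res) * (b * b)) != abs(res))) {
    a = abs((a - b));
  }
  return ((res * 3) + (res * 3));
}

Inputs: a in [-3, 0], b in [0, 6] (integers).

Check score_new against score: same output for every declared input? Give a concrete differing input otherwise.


Run the pair on a=-3, b=0.
score: val := 3 | (((b * val) * (b * b)) == abs(val)): false | result 18
score_new: res := 0 | (!(((b * res) * (b * b)) != abs(res))): true | a := 3 | result 0
18 vs 0 — the two versions disagree here.
verdict: not equivalent; witness: a=-3, b=0


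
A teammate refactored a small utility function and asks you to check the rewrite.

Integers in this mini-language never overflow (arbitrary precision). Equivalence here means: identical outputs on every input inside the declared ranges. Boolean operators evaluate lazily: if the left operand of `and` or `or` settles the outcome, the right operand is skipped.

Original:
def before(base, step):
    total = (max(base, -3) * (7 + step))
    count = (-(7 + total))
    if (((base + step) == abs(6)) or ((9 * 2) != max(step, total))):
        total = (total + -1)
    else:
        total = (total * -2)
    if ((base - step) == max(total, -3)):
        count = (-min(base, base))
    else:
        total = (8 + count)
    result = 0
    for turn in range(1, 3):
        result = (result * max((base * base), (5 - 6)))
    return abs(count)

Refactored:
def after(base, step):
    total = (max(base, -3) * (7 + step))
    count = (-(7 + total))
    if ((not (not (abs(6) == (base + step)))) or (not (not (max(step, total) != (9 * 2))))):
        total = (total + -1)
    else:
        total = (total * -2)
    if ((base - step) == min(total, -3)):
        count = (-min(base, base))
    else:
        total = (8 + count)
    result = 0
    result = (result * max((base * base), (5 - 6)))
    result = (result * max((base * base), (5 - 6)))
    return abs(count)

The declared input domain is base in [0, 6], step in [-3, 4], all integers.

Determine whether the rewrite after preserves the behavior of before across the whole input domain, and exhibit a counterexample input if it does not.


Not equivalent: base=0, step=1 separates them (0 vs 7).
before: total = 0; count = -7; (((base + step) == abs(6)) or ((9 * 2) != max(step, total))) -> true; total = -1; ((base - step) == max(total, -3)) -> true; count = 0; result = 0; [turn=1]; result = 0; [turn=2]; result = 0; return 0
after: total = 0; count = -7; ((not (not (abs(6) == (base + step)))) or (not (not (max(step, total) != (9 * 2))))) -> true; total = -1; ((base - step) == min(total, -3)) -> false; total = 1; result = 0; result = 0; result = 0; return 7
verdict: not equivalent; witness: base=0, step=1


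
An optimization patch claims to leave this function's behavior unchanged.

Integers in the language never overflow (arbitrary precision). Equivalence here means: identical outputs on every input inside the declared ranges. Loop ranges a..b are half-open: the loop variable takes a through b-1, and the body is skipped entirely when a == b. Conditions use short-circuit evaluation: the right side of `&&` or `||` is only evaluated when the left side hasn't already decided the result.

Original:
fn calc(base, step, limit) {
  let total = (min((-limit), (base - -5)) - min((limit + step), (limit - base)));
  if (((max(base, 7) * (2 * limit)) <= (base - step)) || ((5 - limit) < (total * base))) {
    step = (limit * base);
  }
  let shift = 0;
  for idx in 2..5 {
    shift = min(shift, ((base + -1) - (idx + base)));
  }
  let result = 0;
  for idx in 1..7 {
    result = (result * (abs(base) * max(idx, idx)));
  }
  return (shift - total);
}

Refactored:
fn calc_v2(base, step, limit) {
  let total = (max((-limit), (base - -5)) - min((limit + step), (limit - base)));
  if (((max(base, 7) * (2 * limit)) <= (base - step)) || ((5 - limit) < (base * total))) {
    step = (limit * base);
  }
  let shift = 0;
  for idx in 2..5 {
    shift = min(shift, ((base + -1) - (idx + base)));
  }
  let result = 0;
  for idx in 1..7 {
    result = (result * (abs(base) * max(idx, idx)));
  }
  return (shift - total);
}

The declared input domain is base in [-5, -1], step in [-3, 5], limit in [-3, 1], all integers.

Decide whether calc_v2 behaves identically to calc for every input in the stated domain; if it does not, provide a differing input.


On input base=-5, step=-3, limit=-3, calc returns -11 while calc_v2 returns -14.
verdict: not equivalent; witness: base=-5, step=-3, limit=-3


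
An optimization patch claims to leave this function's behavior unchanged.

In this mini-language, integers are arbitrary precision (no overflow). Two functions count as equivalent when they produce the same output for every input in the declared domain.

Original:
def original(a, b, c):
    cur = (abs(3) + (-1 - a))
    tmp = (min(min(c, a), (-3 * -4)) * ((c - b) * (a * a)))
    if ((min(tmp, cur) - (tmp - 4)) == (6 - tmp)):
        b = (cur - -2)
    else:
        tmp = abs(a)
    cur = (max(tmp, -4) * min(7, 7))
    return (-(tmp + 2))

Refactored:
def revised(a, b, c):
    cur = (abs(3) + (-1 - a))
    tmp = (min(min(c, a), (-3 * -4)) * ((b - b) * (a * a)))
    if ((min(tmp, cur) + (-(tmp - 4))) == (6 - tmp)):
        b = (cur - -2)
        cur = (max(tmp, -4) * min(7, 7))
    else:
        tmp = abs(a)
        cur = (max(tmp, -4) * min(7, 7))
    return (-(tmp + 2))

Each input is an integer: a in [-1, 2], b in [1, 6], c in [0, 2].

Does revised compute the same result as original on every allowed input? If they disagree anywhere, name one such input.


Input a=-1, b=2, c=0: -4 from original versus -3 from revised.
verdict: not equivalent; witness: a=-1, b=2, c=0


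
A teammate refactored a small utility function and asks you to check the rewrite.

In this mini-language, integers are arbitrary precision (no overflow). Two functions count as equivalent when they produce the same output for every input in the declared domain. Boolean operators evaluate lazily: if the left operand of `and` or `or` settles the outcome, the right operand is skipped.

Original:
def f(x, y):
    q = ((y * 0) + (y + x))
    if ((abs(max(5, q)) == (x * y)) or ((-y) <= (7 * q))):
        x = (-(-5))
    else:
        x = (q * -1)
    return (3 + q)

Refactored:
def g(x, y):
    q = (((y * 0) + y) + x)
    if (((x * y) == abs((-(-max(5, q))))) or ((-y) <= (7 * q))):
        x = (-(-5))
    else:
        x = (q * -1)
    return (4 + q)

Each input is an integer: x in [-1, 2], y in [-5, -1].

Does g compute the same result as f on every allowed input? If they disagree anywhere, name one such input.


On input x=-1, y=-5, f returns -3 while g returns -2.
verdict: not equivalent; witness: x=-1, y=-5


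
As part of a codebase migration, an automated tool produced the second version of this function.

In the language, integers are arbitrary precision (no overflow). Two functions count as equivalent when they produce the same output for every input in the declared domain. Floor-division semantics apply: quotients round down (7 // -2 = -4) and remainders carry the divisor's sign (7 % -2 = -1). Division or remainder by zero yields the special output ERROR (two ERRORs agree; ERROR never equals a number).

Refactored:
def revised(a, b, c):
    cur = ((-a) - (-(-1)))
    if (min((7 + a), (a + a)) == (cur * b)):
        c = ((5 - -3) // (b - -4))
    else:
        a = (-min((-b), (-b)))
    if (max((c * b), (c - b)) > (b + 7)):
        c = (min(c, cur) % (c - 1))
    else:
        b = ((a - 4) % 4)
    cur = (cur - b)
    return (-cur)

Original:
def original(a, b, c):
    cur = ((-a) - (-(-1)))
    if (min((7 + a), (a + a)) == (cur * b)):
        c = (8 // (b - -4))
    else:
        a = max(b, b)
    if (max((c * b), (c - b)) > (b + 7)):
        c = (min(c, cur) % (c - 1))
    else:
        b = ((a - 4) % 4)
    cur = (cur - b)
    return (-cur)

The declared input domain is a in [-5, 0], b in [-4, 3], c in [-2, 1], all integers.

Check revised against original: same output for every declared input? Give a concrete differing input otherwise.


Behavior is preserved: although arithmetic usage differs, plus min/max/abs usage differs, plus constant usage differs, the outputs never diverge.
Spot check at a=-5, b=-4, c=1 — original: cur = 4; (min((7 + a), (a + a)) == (cur * b)) -> false; a = -4; (max((c * b), (c - b)) > (b + 7)) -> true; division by zero -> ERROR. revised: cur = 4; (min((7 + a), (a + a)) == (cur * b)) -> false; a = -4; (max((c * b), (c - b)) > (b + 7)) -> true; division by zero -> ERROR. Both give ERROR.
Checked all 192 inputs in the declared domain: the outputs agree on every one.
verdict: equivalent


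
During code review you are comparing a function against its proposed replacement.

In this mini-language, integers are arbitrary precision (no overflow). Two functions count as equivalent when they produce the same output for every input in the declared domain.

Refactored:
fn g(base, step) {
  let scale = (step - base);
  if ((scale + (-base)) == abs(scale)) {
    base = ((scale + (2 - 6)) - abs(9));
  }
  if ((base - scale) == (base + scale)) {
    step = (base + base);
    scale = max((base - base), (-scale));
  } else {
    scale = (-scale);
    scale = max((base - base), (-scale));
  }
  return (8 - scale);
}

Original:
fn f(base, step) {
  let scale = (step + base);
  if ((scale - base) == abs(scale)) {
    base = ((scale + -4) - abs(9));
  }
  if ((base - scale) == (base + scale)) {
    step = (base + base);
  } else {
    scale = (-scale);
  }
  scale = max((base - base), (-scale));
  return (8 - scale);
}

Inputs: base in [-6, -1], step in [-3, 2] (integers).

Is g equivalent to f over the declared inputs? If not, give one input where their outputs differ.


base=-6, step=-3 yields 8 from f but 5 from g.
verdict: not equivalent; witness: base=-6, step=-3


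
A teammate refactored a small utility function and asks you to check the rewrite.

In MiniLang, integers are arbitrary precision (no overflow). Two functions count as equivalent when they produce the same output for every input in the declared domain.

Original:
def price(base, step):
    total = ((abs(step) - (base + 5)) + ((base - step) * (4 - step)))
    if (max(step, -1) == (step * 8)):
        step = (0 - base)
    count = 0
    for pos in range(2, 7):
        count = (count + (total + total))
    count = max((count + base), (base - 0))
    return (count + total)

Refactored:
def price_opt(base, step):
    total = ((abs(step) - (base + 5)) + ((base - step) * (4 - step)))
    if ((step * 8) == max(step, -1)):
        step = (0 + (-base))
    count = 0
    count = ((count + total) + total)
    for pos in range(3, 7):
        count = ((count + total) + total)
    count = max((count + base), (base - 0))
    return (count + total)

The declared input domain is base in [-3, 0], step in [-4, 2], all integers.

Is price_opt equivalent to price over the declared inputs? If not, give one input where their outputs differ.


Reading the diff, among the changes: loop structure differs; also arithmetic usage differs; also statement counts differ.
As a probe, take base=0, step=-3: price runs total becomes 19; next (max(step, -1) == (step * 8)) evaluates to false; next count becomes 0; next at pos=2:; next count becomes 38; next at pos=3:; next count becomes 76; next at pos=4:; next count becomes 114; next at pos=5:; next count becomes 152; next at pos=6:; next count becomes 190; next count becomes 190; next final value 209; price_opt runs total becomes 19; next ((step * 8) == max(step, -1)) evaluates to false; next count becomes 0; next count becomes 38; next at pos=3:; next count becomes 76; next at pos=4:; next count becomes 114; next at pos=5:; next count becomes 152; next at pos=6:; next count becomes 190; next count becomes 190; next final value 209; both end at 209.
Every one of the 28 inputs gives matching results.
verdict: equivalent


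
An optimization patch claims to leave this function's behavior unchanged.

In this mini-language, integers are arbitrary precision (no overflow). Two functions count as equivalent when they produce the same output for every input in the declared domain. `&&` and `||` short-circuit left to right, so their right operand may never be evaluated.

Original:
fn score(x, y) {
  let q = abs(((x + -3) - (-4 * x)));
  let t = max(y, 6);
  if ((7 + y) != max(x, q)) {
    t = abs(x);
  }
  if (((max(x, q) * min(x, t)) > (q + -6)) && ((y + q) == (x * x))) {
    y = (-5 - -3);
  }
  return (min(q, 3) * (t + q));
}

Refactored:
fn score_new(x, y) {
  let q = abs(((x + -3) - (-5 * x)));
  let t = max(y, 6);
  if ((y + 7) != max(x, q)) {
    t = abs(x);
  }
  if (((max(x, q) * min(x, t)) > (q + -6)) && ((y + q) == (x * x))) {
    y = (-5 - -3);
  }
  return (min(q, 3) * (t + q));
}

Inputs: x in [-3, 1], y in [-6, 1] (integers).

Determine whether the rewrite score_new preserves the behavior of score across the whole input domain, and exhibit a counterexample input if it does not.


Run the pair on x=-3, y=-6.
score: q=18, then t=6, then ((7 + y) != max(x, q)) is true, then t=3, then (((max(x, q) * min(x, t)) > (q + -6)) && ((y + q) == (x * x))) is false, then returns 63
score_new: q=21, then t=6, then ((y + 7) != max(x, q)) is true, then t=3, then (((max(x, q) * min(x, t)) > (q + -6)) && ((y + q) == (x * x))) is false, then returns 72
63 and 72 differ, so these are not the same function on this domain.
verdict: not equivalent; witness: x=-3, y=-6


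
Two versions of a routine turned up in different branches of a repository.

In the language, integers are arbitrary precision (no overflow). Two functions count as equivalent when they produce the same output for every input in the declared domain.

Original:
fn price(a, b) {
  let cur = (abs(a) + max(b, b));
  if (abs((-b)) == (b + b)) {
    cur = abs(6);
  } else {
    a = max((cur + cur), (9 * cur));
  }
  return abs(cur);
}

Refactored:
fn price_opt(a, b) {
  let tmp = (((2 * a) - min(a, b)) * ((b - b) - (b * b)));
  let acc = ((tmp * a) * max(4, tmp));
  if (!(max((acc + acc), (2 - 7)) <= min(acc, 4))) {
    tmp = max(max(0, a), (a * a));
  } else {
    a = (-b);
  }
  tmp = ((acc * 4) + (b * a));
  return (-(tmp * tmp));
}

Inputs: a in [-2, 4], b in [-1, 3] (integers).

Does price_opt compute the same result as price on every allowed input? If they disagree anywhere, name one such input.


Not equivalent: a=-2, b=-1 separates them (1 vs -3844).
price: cur becomes 1; next (abs((-b)) == (b + b)) evaluates to false; next a becomes 9; next final value 1
price_opt: tmp becomes 2; next acc becomes -16; next (!(max((acc + acc), (2 - 7)) <= min(acc, 4))) evaluates to true; next tmp becomes 4; next tmp becomes -62; next final value -3844
verdict: not equivalent; witness: a=-2, b=-1


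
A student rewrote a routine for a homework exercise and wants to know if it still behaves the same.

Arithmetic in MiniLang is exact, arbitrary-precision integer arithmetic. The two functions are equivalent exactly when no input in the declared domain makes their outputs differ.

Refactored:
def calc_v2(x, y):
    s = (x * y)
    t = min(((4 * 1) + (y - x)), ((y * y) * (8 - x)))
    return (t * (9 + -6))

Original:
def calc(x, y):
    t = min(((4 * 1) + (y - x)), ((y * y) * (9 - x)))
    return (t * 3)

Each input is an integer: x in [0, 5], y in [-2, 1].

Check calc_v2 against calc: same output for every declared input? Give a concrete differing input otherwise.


Although `9` became `8`, no input in the stated domain can expose it; all 24 inputs agree.
verdict: equivalent


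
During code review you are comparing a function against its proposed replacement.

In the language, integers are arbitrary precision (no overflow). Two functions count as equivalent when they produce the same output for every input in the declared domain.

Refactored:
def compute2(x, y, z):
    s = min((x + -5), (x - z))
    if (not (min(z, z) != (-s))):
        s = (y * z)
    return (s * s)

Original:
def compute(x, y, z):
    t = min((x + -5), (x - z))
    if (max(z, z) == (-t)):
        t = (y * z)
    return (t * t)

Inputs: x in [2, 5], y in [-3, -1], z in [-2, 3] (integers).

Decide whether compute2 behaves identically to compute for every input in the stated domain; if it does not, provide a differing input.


The edit looks behavioral (`max(z, z)` became `min(z, z)`), but over these ranges it never changes the outcome; all 72 inputs agree.
verdict: equivalent


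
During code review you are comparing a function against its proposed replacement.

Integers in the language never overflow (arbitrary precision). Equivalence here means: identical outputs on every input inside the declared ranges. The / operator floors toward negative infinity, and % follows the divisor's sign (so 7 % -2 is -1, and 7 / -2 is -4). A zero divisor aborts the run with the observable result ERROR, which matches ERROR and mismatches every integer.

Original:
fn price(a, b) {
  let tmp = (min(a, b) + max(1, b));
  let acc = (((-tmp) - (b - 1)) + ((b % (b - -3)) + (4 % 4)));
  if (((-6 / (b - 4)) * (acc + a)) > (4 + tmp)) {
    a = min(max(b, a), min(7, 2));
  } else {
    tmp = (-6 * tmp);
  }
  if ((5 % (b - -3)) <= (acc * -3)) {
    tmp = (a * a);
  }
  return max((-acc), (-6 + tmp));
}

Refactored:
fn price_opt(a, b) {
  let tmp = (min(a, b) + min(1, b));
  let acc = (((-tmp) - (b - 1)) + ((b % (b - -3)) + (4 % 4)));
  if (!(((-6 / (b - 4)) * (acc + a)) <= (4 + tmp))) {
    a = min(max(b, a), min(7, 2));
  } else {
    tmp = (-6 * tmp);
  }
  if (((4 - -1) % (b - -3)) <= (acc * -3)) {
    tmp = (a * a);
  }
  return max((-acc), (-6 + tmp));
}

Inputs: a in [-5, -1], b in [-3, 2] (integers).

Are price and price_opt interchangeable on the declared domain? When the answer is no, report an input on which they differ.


Try a=-5, b=-2.
price: tmp = -4; acc = 7; (((-6 / (b - 4)) * (acc + a)) > (4 + tmp)) -> true; a = -2; ((5 % (b - -3)) <= (acc * -3)) -> false; return -7
price_opt: tmp = -7; acc = 10; (!(((-6 / (b - 4)) * (acc + a)) <= (4 + tmp))) -> true; a = -2; (((4 - -1) % (b - -3)) <= (acc * -3)) -> false; return -10
-7 against -10: the behavior changed.
verdict: not equivalent; witness: a=-5, b=-2


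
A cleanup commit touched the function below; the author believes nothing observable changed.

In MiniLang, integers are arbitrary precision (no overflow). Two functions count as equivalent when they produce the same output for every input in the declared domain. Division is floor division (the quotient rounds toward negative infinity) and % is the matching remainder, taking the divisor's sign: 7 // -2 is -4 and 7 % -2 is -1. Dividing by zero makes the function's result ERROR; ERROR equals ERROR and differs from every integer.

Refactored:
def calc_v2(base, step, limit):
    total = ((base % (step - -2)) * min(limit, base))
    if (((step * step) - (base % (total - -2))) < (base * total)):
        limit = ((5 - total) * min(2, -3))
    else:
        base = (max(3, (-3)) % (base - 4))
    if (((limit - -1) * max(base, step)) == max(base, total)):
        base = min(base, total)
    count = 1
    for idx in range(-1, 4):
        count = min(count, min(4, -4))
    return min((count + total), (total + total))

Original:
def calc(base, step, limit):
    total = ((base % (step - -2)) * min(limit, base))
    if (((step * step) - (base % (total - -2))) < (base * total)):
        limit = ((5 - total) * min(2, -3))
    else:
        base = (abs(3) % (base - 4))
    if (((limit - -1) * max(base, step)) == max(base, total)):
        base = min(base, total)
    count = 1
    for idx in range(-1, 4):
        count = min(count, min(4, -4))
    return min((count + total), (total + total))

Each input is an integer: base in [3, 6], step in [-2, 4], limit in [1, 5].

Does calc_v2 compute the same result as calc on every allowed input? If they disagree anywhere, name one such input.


Differences: min/max/abs usage differs; and constant usage differs — yet all 140 inputs agree.
verdict: equivalent


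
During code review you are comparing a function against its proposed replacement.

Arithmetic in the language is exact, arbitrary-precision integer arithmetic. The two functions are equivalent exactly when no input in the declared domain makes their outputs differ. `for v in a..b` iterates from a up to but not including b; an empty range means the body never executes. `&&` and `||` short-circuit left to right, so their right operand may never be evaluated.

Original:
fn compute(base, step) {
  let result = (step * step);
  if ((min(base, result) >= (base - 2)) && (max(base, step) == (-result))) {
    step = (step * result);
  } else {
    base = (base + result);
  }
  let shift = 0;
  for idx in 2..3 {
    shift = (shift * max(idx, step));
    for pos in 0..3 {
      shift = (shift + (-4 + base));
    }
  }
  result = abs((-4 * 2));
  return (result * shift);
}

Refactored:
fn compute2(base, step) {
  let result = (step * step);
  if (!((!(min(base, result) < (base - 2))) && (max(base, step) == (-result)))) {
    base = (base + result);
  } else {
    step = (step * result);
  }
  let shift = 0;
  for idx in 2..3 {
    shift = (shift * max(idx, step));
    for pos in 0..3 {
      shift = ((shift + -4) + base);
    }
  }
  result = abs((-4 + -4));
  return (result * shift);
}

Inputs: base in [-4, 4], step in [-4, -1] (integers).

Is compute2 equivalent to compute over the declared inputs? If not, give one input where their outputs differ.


Changes here: boolean connective usage differs, and constant usage differs, and comparison usage differs, and arithmetic usage differs; the full 36-point sweep finds no disagreement.
verdict: equivalent


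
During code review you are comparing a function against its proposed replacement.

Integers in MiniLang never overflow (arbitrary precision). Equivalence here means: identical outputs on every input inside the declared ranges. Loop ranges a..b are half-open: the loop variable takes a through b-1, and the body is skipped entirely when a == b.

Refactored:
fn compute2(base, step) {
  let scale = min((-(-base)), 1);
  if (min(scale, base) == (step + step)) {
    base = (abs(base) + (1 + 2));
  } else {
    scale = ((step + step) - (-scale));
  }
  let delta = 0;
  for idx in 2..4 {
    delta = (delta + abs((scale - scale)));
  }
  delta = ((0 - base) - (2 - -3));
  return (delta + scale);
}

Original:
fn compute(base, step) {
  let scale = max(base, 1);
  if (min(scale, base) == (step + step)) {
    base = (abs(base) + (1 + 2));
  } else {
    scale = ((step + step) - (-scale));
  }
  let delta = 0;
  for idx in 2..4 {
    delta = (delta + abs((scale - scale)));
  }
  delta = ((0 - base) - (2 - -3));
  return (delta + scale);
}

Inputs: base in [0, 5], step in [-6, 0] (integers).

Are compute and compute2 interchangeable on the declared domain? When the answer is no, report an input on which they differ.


On input base=0, step=-6, compute returns -16 while compute2 returns -17.
verdict: not equivalent; witness: base=0, step=-6


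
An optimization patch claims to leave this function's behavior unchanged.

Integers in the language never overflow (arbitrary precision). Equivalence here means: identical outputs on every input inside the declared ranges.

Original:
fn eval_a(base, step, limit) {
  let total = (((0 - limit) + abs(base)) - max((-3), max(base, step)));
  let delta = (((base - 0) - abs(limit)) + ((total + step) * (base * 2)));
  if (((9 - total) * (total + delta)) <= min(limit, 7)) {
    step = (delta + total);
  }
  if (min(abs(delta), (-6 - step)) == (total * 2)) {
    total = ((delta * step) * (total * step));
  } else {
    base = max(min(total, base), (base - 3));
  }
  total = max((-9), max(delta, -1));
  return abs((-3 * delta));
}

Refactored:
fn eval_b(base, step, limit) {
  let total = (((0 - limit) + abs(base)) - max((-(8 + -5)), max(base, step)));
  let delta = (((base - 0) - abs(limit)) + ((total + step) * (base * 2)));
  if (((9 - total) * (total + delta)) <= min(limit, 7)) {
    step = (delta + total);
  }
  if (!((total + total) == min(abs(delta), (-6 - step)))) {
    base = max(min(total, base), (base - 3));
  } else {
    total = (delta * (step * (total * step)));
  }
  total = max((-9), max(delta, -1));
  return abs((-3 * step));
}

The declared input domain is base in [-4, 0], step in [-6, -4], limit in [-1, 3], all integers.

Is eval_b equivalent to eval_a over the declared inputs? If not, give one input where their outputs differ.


At base=-4, step=-6, limit=-1: eval_a gives 63, eval_b gives 39.
verdict: not equivalent; witness: base=-4, step=-6, limit=-1


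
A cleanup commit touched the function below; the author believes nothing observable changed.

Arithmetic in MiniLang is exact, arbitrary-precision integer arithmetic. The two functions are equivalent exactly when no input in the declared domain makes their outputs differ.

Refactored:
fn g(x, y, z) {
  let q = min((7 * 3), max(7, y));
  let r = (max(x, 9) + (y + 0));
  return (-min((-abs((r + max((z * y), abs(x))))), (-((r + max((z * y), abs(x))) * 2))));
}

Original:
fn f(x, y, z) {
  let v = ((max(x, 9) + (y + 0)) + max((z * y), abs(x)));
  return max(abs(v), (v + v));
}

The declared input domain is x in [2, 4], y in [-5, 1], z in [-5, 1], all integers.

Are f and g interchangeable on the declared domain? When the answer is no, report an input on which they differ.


Comparing the listings, the differences include: local variable names differ, plus min/max/abs usage differs, plus statement counts differ, plus constant usage differs, plus arithmetic usage differs.
Spot check at x=2, y=-2, z=-5 — f: v := 17 | result 34. g: q := 7 | r := 7 | result 34. Both give 34.
An exhaustive pass over the 147 declared inputs shows identical outputs.
verdict: equivalent


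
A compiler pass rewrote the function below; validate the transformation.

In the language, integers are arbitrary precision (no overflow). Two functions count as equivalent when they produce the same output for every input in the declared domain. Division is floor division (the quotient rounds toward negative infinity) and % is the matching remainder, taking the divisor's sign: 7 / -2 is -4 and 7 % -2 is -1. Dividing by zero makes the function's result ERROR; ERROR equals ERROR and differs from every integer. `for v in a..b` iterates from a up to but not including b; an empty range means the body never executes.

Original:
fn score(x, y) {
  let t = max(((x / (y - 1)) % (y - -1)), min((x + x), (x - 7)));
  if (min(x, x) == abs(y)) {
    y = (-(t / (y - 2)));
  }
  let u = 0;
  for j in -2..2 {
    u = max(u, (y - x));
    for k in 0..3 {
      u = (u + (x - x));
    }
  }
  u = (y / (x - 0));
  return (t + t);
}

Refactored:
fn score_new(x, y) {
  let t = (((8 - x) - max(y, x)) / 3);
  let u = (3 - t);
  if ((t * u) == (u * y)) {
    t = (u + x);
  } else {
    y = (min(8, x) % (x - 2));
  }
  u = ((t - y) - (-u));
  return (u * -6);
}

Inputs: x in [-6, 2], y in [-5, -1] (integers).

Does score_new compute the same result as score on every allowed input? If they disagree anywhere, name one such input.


Try x=-6, y=-5.
score: t becomes -3; next (min(x, x) == abs(y)) evaluates to false; next u becomes 0; next at j=-2:; next u becomes 1; next at k=0:; next u becomes 1; next at k=1:; next u becomes 1; next at k=2:; next u becomes 1; next at j=-1:; next u becomes 1; next at k=0:; next u becomes 1; next at k=1:; next u becomes 1; next at k=2:; next u becomes 1; next at j=0:; next u becomes 1; next at k=0:; next u becomes 1; next at k=1:; next u becomes 1; next at k=2:; next u becomes 1; next at j=1:; next u becomes 1; next at k=0:; next u becomes 1; next at k=1:; next u becomes 1; next at k=2:; next u becomes 1; next u becomes 0; next final value -6
score_new: t becomes 6; next u becomes -3; next ((t * u) == (u * y)) evaluates to false; next y becomes -6; next u becomes 9; next final value -54
-6 vs -54 — the two versions disagree here.
verdict: not equivalent; witness: x=-6, y=-5


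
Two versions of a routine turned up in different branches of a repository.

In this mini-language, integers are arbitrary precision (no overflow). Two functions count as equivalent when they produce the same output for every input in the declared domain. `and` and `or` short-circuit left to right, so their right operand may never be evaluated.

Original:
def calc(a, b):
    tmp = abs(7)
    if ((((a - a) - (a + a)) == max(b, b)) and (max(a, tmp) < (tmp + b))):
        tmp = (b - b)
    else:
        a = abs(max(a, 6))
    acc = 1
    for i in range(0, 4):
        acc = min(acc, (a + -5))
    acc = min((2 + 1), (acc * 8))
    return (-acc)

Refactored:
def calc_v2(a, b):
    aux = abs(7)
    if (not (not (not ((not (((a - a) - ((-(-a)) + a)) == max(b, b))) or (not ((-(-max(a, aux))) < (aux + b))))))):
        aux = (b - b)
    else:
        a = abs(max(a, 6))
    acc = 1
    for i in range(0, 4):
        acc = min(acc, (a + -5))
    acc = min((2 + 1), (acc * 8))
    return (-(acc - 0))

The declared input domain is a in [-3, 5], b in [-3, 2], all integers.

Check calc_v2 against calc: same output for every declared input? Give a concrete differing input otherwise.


The two versions differ — the changes include arithmetic usage differs; also local variable names differ; also constant usage differs; also boolean connective usage differs.
One worked example (a=3, b=0) — calc: tmp becomes 7; next ((((a - a) - (a + a)) == max(b, b)) and (max(a, tmp) < (tmp + b))) evaluates to false; next a becomes 6; next acc becomes 1; next at i=0:; next acc becomes 1; next at i=1:; next acc becomes 1; next at i=2:; next acc becomes 1; next at i=3:; next acc becomes 1; next acc becomes 3; next final value -3; calc_v2: aux becomes 7; next (not (not (not ((not (((a - a) - ((-(-a)) + a)) == max(b, b))) or (not ((-(-max(a, aux))) < (aux + b))))))) evaluates to false; next a becomes 6; next acc becomes 1; next at i=0:; next acc becomes 1; next at i=1:; next acc becomes 1; next at i=2:; next acc becomes 1; next at i=3:; next acc becomes 1; next acc becomes 3; next final value -3; agreement on -3.
Every one of the 54 inputs gives matching results.
verdict: equivalent


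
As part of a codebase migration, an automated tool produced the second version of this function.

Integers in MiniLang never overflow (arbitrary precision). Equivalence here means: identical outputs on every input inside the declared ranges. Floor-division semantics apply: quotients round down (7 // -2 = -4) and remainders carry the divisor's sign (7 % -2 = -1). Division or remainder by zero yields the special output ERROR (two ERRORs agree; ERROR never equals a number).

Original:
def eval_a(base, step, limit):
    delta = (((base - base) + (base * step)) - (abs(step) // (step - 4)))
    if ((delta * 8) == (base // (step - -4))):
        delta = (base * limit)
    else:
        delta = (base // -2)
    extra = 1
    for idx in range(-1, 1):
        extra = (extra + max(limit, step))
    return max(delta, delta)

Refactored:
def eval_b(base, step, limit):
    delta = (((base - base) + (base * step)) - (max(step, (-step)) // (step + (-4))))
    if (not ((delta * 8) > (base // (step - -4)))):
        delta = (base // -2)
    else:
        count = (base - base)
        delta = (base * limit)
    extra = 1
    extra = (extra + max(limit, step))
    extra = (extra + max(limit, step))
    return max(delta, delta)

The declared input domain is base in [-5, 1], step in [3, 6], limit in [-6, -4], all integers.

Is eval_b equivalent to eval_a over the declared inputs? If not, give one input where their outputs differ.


Take base=-1, step=3, limit=-6.
eval_a: delta := 0 | ((delta * 8) == (base // (step - -4))): false | delta := 0 | extra := 1 | iter idx=-1: | extra := 4 | iter idx=0: | extra := 7 | result 0
eval_b: delta := 0 | (not ((delta * 8) > (base // (step - -4)))): false | count := 0 | delta := 6 | extra := 1 | extra := 4 | extra := 7 | result 6
0 and 6 differ, so these are not the same function on this domain.
verdict: not equivalent; witness: base=-1, step=3, limit=-6


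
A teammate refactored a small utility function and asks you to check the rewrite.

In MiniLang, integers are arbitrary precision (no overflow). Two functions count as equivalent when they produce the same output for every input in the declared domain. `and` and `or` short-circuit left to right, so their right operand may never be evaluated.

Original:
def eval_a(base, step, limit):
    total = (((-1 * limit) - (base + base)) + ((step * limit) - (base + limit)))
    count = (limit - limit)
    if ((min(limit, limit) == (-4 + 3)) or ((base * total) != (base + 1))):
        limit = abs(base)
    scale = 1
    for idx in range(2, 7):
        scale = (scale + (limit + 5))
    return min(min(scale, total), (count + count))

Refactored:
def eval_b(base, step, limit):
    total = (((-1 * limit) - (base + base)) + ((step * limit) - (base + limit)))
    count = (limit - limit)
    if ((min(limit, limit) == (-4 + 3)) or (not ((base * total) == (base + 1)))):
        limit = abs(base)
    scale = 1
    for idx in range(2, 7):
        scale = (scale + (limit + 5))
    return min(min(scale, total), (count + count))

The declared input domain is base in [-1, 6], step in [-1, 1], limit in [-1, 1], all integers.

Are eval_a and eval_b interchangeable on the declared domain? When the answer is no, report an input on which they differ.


Reading the diff, among the changes: comparison usage differs; also boolean connective usage differs.
Tracing base=-1, step=0, limit=0: eval_a: total becomes 3; next count becomes 0; next ((min(limit, limit) == (-4 + 3)) or ((base * total) != (base + 1))) evaluates to true; next limit becomes 1; next scale becomes 1; next at idx=2:; next scale becomes 7; next at idx=3:; next scale becomes 13; next at idx=4:; next scale becomes 19; next at idx=5:; next scale becomes 25; next at idx=6:; next scale becomes 31; next final value 0 | eval_b: total becomes 3; next count becomes 0; next ((min(limit, limit) == (-4 + 3)) or (not ((base * total) == (base + 1)))) evaluates to true; next limit becomes 1; next scale becomes 1; next at idx=2:; next scale becomes 7; next at idx=3:; next scale becomes 13; next at idx=4:; next scale becomes 19; next at idx=5:; next scale becomes 25; next at idx=6:; next scale becomes 31; next final value 0 — matching result 0.
Across all 72 domain points the two functions coincide.
verdict: equivalent


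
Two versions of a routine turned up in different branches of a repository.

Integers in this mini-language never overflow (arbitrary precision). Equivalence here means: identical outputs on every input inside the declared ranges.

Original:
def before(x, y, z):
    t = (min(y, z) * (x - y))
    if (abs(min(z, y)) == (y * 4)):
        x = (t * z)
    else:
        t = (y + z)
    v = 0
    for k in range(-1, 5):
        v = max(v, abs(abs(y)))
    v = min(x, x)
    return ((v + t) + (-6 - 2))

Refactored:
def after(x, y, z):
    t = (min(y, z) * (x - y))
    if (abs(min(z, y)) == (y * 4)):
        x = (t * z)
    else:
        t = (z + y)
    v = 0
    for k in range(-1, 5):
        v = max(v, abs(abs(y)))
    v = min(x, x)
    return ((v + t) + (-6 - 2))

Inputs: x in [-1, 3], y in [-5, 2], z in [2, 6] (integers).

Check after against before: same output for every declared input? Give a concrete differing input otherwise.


Differences: same computation, different form — yet all 200 inputs agree.
verdict: equivalent


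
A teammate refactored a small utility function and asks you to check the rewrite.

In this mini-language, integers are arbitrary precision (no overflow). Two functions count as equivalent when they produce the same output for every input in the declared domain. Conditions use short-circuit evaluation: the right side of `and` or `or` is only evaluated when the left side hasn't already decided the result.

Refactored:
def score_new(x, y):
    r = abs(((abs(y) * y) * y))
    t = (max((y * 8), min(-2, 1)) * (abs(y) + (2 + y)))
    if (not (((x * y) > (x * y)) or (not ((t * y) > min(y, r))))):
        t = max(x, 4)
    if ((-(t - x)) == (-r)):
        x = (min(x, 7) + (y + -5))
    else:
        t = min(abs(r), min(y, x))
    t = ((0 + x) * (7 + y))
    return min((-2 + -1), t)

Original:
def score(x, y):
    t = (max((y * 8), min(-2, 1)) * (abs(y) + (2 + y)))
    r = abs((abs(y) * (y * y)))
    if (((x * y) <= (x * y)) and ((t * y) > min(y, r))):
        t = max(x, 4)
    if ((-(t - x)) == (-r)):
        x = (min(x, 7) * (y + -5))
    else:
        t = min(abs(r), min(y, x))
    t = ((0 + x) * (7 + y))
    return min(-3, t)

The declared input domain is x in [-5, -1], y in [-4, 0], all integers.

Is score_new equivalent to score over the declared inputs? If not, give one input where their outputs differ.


Consider the input x=-4, y=-2.
score: t := -4 | r := 8 | (((x * y) <= (x * y)) and ((t * y) > min(y, r))): true | t := 4 | ((-(t - x)) == (-r)): true | x := 28 | t := 140 | result -3
score_new: r := 8 | t := -4 | (not (((x * y) > (x * y)) or (not ((t * y) > min(y, r))))): true | t := 4 | ((-(t - x)) == (-r)): true | x := -11 | t := -55 | result -55
-3 and -55 differ, so these are not the same function on this domain.
verdict: not equivalent; witness: x=-4, y=-2
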